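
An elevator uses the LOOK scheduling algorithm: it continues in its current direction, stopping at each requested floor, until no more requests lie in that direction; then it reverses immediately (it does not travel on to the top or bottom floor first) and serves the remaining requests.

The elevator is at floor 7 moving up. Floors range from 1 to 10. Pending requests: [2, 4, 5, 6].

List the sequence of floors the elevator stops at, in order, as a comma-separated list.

Current: 7, moving UP
Serve above first (ascending): []
Then reverse, serve below (descending): [6, 5, 4, 2]

Answer: 6, 5, 4, 2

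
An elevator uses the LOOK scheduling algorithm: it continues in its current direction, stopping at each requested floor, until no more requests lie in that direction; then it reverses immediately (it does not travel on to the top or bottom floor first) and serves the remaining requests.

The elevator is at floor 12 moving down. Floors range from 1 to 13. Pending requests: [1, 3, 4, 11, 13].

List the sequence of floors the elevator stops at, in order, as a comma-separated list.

Answer: 11, 4, 3, 1, 13

Derivation:
Current: 12, moving DOWN
Serve below first (descending): [11, 4, 3, 1]
Then reverse, serve above (ascending): [13]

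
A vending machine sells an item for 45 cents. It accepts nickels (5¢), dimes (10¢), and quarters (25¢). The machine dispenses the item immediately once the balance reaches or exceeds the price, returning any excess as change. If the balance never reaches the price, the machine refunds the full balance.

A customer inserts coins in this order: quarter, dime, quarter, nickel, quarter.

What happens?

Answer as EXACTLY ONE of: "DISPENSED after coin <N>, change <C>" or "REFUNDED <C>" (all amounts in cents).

Price: 45¢
Coin 1 (quarter, 25¢): balance = 25¢
Coin 2 (dime, 10¢): balance = 35¢
Coin 3 (quarter, 25¢): balance = 60¢
  → balance >= price → DISPENSE, change = 60 - 45 = 15¢

Answer: DISPENSED after coin 3, change 15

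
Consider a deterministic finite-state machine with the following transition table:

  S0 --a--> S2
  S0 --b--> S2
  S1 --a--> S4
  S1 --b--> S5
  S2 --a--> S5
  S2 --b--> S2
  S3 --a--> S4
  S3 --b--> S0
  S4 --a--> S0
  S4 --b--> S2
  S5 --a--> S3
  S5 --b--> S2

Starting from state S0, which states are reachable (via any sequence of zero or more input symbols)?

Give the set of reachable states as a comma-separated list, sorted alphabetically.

BFS from S0:
  visit S0: S0--a-->S2 (new), S0--b-->S2 (seen)
  visit S2: S2--a-->S5 (new), S2--b-->S2 (seen)
  visit S5: S5--a-->S3 (new), S5--b-->S2 (seen)
  visit S3: S3--a-->S4 (new), S3--b-->S0 (seen)
  visit S4: S4--a-->S0 (seen), S4--b-->S2 (seen)

Answer: S0, S2, S3, S4, S5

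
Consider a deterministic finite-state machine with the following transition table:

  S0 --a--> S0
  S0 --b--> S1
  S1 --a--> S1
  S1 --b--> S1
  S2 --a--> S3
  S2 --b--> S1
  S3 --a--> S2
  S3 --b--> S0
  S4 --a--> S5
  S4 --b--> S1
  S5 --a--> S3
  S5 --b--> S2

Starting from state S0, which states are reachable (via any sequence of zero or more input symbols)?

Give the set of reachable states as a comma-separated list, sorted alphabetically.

Answer: S0, S1

Derivation:
BFS from S0:
  visit S0: S0--a-->S0 (seen), S0--b-->S1 (new)
  visit S1: S1--a-->S1 (seen), S1--b-->S1 (seen)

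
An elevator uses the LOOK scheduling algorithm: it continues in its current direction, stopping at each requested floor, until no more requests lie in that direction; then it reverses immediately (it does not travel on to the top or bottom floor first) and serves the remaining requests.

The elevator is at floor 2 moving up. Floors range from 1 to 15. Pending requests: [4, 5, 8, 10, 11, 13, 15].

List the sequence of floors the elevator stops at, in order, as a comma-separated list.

Current: 2, moving UP
Serve above first (ascending): [4, 5, 8, 10, 11, 13, 15]
Then reverse, serve below (descending): []

Answer: 4, 5, 8, 10, 11, 13, 15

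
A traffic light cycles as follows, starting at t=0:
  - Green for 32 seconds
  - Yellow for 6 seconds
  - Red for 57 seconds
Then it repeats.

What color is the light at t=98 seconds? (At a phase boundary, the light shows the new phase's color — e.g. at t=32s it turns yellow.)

Answer: green

Derivation:
Cycle length = 32 + 6 + 57 = 95s
t = 98, phase_t = 98 mod 95 = 3
3 < 32 (green end) → GREEN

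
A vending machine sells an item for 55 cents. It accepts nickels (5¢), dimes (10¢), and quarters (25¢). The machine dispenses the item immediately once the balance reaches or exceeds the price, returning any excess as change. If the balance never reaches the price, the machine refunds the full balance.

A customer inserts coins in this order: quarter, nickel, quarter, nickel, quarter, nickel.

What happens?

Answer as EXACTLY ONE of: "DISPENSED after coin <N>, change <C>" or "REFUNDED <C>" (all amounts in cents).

Answer: DISPENSED after coin 3, change 0

Derivation:
Price: 55¢
Coin 1 (quarter, 25¢): balance = 25¢
Coin 2 (nickel, 5¢): balance = 30¢
Coin 3 (quarter, 25¢): balance = 55¢
  → balance >= price → DISPENSE, change = 55 - 55 = 0¢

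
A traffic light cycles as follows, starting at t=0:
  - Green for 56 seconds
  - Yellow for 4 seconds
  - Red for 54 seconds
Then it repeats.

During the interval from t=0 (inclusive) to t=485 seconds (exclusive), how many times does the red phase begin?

Cycle = 56+4+54 = 114s
red phase starts at t = k*114 + 60 for k=0,1,2,...
Need k*114+60 < 485 → k < 3.728
k ∈ {0, ..., 3} → 4 starts

Answer: 4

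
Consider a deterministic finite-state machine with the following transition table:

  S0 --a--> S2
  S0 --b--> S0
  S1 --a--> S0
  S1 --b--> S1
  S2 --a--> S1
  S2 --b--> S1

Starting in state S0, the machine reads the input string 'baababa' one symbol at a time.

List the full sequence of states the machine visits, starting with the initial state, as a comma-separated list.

Answer: S0, S0, S2, S1, S1, S0, S0, S2

Derivation:
Start: S0
  read 'b': S0 --b--> S0
  read 'a': S0 --a--> S2
  read 'a': S2 --a--> S1
  read 'b': S1 --b--> S1
  read 'a': S1 --a--> S0
  read 'b': S0 --b--> S0
  read 'a': S0 --a--> S2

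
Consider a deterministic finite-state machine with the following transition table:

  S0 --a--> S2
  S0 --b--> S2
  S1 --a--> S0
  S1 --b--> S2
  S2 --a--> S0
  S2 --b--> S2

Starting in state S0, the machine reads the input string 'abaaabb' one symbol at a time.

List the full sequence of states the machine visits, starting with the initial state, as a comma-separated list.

Start: S0
  read 'a': S0 --a--> S2
  read 'b': S2 --b--> S2
  read 'a': S2 --a--> S0
  read 'a': S0 --a--> S2
  read 'a': S2 --a--> S0
  read 'b': S0 --b--> S2
  read 'b': S2 --b--> S2

Answer: S0, S2, S2, S0, S2, S0, S2, S2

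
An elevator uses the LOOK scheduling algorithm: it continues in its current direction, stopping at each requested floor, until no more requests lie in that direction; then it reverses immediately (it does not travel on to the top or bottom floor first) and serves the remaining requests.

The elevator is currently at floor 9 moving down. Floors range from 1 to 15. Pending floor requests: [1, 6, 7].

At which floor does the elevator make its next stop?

Current floor: 9, direction: down
Requests above: []
Requests below: [1, 6, 7]
Moving down and requests lie below → nearest below is max([1, 6, 7]) = 7

Answer: 7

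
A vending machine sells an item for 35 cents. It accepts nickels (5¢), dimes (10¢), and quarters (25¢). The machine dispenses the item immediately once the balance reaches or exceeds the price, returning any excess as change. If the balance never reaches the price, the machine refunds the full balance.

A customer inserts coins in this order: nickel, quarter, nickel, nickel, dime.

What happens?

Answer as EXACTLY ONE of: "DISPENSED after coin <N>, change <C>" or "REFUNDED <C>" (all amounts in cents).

Answer: DISPENSED after coin 3, change 0

Derivation:
Price: 35¢
Coin 1 (nickel, 5¢): balance = 5¢
Coin 2 (quarter, 25¢): balance = 30¢
Coin 3 (nickel, 5¢): balance = 35¢
  → balance >= price → DISPENSE, change = 35 - 35 = 0¢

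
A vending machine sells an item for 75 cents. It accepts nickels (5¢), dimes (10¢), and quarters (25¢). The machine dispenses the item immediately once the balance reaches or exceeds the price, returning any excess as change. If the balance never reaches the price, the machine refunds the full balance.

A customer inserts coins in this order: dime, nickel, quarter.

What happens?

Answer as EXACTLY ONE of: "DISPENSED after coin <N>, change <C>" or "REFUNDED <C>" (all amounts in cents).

Answer: REFUNDED 40

Derivation:
Price: 75¢
Coin 1 (dime, 10¢): balance = 10¢
Coin 2 (nickel, 5¢): balance = 15¢
Coin 3 (quarter, 25¢): balance = 40¢
All coins inserted, balance 40¢ < price 75¢ → REFUND 40¢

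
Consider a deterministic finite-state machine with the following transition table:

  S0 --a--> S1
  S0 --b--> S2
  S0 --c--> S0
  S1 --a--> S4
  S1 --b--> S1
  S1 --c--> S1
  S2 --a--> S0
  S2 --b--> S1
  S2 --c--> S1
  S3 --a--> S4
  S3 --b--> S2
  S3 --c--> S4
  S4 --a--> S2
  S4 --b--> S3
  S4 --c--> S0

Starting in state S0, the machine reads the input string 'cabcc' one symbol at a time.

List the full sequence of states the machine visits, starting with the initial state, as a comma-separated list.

Start: S0
  read 'c': S0 --c--> S0
  read 'a': S0 --a--> S1
  read 'b': S1 --b--> S1
  read 'c': S1 --c--> S1
  read 'c': S1 --c--> S1

Answer: S0, S0, S1, S1, S1, S1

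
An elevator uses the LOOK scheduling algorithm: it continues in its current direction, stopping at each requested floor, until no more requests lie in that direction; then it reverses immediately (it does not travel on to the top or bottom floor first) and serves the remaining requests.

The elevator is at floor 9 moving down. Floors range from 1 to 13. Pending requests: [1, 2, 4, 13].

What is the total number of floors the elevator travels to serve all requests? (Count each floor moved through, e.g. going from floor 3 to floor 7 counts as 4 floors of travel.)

Answer: 20

Derivation:
Start at floor 9 moving down, LOOK stop order: [4, 2, 1, 13]
  9 → 4: |4-9| = 5, total = 5
  4 → 2: |2-4| = 2, total = 7
  2 → 1: |1-2| = 1, total = 8
  1 → 13: |13-1| = 12, total = 20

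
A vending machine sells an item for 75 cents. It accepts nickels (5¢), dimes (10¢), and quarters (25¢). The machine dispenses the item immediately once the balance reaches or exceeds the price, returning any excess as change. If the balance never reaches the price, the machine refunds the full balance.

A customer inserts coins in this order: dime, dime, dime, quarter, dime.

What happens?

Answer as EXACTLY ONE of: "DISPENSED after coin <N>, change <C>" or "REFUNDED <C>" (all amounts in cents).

Price: 75¢
Coin 1 (dime, 10¢): balance = 10¢
Coin 2 (dime, 10¢): balance = 20¢
Coin 3 (dime, 10¢): balance = 30¢
Coin 4 (quarter, 25¢): balance = 55¢
Coin 5 (dime, 10¢): balance = 65¢
All coins inserted, balance 65¢ < price 75¢ → REFUND 65¢

Answer: REFUNDED 65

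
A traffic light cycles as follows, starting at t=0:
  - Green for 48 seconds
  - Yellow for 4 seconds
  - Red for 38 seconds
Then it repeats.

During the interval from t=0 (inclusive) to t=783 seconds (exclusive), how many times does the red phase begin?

Cycle = 48+4+38 = 90s
red phase starts at t = k*90 + 52 for k=0,1,2,...
Need k*90+52 < 783 → k < 8.122
k ∈ {0, ..., 8} → 9 starts

Answer: 9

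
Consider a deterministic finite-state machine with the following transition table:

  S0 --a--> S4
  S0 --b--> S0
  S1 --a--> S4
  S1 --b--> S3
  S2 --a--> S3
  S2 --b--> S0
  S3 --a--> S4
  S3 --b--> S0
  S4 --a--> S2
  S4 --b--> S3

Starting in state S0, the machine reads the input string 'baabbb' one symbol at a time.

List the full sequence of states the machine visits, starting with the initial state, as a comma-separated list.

Answer: S0, S0, S4, S2, S0, S0, S0

Derivation:
Start: S0
  read 'b': S0 --b--> S0
  read 'a': S0 --a--> S4
  read 'a': S4 --a--> S2
  read 'b': S2 --b--> S0
  read 'b': S0 --b--> S0
  read 'b': S0 --b--> S0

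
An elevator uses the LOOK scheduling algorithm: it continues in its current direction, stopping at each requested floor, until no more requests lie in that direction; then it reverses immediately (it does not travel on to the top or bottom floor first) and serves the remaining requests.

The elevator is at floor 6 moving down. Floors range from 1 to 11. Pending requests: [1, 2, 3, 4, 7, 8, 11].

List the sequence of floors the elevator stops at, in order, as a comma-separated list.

Answer: 4, 3, 2, 1, 7, 8, 11

Derivation:
Current: 6, moving DOWN
Serve below first (descending): [4, 3, 2, 1]
Then reverse, serve above (ascending): [7, 8, 11]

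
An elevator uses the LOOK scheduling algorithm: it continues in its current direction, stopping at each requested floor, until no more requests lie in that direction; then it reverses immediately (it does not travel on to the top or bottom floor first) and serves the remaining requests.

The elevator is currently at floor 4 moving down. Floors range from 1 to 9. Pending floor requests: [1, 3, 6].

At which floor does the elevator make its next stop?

Current floor: 4, direction: down
Requests above: [6]
Requests below: [1, 3]
Moving down and requests lie below → nearest below is max([1, 3]) = 3

Answer: 3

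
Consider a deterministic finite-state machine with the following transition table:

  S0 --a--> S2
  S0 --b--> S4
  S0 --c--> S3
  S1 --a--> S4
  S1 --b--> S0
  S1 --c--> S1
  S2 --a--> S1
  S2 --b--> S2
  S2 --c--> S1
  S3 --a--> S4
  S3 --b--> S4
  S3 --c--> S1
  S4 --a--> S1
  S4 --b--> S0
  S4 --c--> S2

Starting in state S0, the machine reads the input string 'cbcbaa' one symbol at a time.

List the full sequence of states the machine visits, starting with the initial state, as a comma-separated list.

Start: S0
  read 'c': S0 --c--> S3
  read 'b': S3 --b--> S4
  read 'c': S4 --c--> S2
  read 'b': S2 --b--> S2
  read 'a': S2 --a--> S1
  read 'a': S1 --a--> S4

Answer: S0, S3, S4, S2, S2, S1, S4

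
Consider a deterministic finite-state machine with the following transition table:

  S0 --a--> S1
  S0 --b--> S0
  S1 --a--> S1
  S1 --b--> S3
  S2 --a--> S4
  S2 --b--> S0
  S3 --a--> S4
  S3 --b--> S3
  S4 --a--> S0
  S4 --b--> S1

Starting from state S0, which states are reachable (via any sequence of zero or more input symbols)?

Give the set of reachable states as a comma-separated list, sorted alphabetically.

Answer: S0, S1, S3, S4

Derivation:
BFS from S0:
  visit S0: S0--a-->S1 (new), S0--b-->S0 (seen)
  visit S1: S1--a-->S1 (seen), S1--b-->S3 (new)
  visit S3: S3--a-->S4 (new), S3--b-->S3 (seen)
  visit S4: S4--a-->S0 (seen), S4--b-->S1 (seen)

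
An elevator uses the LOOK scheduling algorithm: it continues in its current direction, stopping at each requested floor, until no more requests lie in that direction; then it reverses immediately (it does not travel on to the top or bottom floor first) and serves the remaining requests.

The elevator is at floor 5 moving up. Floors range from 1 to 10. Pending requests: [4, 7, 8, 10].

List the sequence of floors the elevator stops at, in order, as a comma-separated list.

Answer: 7, 8, 10, 4

Derivation:
Current: 5, moving UP
Serve above first (ascending): [7, 8, 10]
Then reverse, serve below (descending): [4]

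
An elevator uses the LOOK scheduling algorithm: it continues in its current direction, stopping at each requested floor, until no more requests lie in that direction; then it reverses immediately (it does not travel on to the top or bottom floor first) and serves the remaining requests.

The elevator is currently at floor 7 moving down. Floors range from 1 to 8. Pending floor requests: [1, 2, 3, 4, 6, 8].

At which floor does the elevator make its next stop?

Current floor: 7, direction: down
Requests above: [8]
Requests below: [1, 2, 3, 4, 6]
Moving down and requests lie below → nearest below is max([1, 2, 3, 4, 6]) = 6

Answer: 6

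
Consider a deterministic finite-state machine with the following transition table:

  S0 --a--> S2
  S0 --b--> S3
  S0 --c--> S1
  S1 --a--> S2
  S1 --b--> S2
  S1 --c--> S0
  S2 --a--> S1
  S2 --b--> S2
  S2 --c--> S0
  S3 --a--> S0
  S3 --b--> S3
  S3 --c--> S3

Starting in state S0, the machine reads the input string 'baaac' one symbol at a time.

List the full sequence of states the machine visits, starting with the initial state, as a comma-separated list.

Answer: S0, S3, S0, S2, S1, S0

Derivation:
Start: S0
  read 'b': S0 --b--> S3
  read 'a': S3 --a--> S0
  read 'a': S0 --a--> S2
  read 'a': S2 --a--> S1
  read 'c': S1 --c--> S0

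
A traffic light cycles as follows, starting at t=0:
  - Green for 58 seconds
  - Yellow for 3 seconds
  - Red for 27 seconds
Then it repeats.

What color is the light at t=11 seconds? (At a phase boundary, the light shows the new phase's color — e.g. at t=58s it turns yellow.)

Cycle length = 58 + 3 + 27 = 88s
t = 11, phase_t = 11 mod 88 = 11
11 < 58 (green end) → GREEN

Answer: green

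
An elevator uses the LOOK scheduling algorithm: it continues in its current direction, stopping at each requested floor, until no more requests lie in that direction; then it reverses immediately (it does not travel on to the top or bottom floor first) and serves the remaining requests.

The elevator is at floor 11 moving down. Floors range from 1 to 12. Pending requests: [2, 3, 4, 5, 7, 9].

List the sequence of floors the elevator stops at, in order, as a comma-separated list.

Current: 11, moving DOWN
Serve below first (descending): [9, 7, 5, 4, 3, 2]
Then reverse, serve above (ascending): []

Answer: 9, 7, 5, 4, 3, 2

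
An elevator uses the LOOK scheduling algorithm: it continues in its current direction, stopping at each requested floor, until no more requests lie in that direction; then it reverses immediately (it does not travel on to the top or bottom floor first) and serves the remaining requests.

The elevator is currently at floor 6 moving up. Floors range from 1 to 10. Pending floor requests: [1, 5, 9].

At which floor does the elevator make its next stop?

Current floor: 6, direction: up
Requests above: [9]
Requests below: [1, 5]
Moving up and requests lie above → nearest above is min([9]) = 9

Answer: 9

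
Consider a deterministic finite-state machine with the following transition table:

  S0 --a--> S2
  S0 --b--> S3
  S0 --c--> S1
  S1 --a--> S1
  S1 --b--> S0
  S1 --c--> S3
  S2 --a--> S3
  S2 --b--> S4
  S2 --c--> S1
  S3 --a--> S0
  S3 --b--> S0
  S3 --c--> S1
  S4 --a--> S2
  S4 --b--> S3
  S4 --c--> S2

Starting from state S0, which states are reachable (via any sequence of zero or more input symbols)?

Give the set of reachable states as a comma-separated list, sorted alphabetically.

Answer: S0, S1, S2, S3, S4

Derivation:
BFS from S0:
  visit S0: S0--a-->S2 (new), S0--b-->S3 (new), S0--c-->S1 (new)
  visit S2: S2--a-->S3 (seen), S2--b-->S4 (new), S2--c-->S1 (seen)
  visit S3: S3--a-->S0 (seen), S3--b-->S0 (seen), S3--c-->S1 (seen)
  visit S1: S1--a-->S1 (seen), S1--b-->S0 (seen), S1--c-->S3 (seen)
  visit S4: S4--a-->S2 (seen), S4--b-->S3 (seen), S4--c-->S2 (seen)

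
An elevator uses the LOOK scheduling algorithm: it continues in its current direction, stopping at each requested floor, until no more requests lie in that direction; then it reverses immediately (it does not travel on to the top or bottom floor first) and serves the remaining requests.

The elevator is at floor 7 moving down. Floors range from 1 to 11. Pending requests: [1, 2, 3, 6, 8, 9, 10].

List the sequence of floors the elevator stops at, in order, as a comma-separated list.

Current: 7, moving DOWN
Serve below first (descending): [6, 3, 2, 1]
Then reverse, serve above (ascending): [8, 9, 10]

Answer: 6, 3, 2, 1, 8, 9, 10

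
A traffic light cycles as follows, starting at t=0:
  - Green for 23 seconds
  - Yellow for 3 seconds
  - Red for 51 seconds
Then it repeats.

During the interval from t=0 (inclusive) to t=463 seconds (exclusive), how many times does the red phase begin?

Answer: 6

Derivation:
Cycle = 23+3+51 = 77s
red phase starts at t = k*77 + 26 for k=0,1,2,...
Need k*77+26 < 463 → k < 5.675
k ∈ {0, ..., 5} → 6 starts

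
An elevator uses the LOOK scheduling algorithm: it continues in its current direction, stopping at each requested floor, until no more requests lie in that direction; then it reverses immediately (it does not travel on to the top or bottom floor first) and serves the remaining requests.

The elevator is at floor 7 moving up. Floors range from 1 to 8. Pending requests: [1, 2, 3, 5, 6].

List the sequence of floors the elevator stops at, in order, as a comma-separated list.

Answer: 6, 5, 3, 2, 1

Derivation:
Current: 7, moving UP
Serve above first (ascending): []
Then reverse, serve below (descending): [6, 5, 3, 2, 1]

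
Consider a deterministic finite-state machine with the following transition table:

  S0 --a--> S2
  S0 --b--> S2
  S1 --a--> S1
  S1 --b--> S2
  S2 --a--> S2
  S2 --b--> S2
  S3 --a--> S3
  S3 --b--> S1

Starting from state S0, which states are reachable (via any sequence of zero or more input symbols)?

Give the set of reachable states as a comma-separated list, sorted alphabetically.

BFS from S0:
  visit S0: S0--a-->S2 (new), S0--b-->S2 (seen)
  visit S2: S2--a-->S2 (seen), S2--b-->S2 (seen)

Answer: S0, S2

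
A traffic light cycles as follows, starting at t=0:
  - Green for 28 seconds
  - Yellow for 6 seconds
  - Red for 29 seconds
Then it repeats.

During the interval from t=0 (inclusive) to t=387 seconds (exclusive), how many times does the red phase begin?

Cycle = 28+6+29 = 63s
red phase starts at t = k*63 + 34 for k=0,1,2,...
Need k*63+34 < 387 → k < 5.603
k ∈ {0, ..., 5} → 6 starts

Answer: 6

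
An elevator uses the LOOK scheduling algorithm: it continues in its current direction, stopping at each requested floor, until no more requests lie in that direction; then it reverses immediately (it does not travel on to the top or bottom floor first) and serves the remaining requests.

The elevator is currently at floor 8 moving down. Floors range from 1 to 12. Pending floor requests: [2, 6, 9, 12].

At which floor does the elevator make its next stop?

Answer: 6

Derivation:
Current floor: 8, direction: down
Requests above: [9, 12]
Requests below: [2, 6]
Moving down and requests lie below → nearest below is max([2, 6]) = 6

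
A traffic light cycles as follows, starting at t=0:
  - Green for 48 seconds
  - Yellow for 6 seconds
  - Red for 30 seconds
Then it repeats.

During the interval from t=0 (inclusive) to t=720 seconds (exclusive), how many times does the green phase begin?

Answer: 9

Derivation:
Cycle = 48+6+30 = 84s
green phase starts at t = k*84 + 0 for k=0,1,2,...
Need k*84+0 < 720 → k < 8.571
k ∈ {0, ..., 8} → 9 starts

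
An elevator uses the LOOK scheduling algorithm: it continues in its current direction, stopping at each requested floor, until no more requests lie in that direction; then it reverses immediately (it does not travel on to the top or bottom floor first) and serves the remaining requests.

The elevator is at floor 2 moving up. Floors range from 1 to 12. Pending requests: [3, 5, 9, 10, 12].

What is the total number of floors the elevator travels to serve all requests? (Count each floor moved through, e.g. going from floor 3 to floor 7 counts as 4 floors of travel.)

Start at floor 2 moving up, LOOK stop order: [3, 5, 9, 10, 12]
  2 → 3: |3-2| = 1, total = 1
  3 → 5: |5-3| = 2, total = 3
  5 → 9: |9-5| = 4, total = 7
  9 → 10: |10-9| = 1, total = 8
  10 → 12: |12-10| = 2, total = 10

Answer: 10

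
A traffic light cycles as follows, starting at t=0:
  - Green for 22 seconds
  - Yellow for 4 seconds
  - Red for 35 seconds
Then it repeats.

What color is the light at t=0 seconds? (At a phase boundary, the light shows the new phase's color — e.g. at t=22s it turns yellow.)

Cycle length = 22 + 4 + 35 = 61s
t = 0, phase_t = 0 mod 61 = 0
0 < 22 (green end) → GREEN

Answer: green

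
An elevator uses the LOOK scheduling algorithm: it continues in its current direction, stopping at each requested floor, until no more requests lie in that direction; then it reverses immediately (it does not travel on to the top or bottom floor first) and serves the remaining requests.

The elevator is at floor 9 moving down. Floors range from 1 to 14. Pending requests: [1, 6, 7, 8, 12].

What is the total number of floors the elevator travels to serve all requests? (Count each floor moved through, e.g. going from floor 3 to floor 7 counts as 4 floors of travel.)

Start at floor 9 moving down, LOOK stop order: [8, 7, 6, 1, 12]
  9 → 8: |8-9| = 1, total = 1
  8 → 7: |7-8| = 1, total = 2
  7 → 6: |6-7| = 1, total = 3
  6 → 1: |1-6| = 5, total = 8
  1 → 12: |12-1| = 11, total = 19

Answer: 19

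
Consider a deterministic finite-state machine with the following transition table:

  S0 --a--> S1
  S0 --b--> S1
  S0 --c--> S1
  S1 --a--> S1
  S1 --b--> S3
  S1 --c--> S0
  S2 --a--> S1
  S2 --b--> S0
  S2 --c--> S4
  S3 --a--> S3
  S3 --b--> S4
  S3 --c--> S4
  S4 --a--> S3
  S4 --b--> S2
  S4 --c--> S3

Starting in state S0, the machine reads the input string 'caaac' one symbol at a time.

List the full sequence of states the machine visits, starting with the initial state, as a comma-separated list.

Answer: S0, S1, S1, S1, S1, S0

Derivation:
Start: S0
  read 'c': S0 --c--> S1
  read 'a': S1 --a--> S1
  read 'a': S1 --a--> S1
  read 'a': S1 --a--> S1
  read 'c': S1 --c--> S0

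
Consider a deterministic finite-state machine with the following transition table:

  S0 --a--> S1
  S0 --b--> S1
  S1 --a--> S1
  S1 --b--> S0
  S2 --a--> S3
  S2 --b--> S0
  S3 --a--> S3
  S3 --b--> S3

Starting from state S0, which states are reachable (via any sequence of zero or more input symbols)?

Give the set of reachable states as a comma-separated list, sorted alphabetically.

BFS from S0:
  visit S0: S0--a-->S1 (new), S0--b-->S1 (seen)
  visit S1: S1--a-->S1 (seen), S1--b-->S0 (seen)

Answer: S0, S1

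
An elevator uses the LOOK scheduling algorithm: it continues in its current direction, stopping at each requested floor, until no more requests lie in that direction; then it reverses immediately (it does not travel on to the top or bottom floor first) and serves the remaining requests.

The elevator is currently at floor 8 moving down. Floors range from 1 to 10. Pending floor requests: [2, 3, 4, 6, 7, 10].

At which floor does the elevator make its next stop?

Current floor: 8, direction: down
Requests above: [10]
Requests below: [2, 3, 4, 6, 7]
Moving down and requests lie below → nearest below is max([2, 3, 4, 6, 7]) = 7

Answer: 7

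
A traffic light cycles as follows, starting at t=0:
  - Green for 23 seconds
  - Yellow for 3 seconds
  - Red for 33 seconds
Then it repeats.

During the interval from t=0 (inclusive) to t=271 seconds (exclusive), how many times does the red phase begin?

Answer: 5

Derivation:
Cycle = 23+3+33 = 59s
red phase starts at t = k*59 + 26 for k=0,1,2,...
Need k*59+26 < 271 → k < 4.153
k ∈ {0, ..., 4} → 5 starts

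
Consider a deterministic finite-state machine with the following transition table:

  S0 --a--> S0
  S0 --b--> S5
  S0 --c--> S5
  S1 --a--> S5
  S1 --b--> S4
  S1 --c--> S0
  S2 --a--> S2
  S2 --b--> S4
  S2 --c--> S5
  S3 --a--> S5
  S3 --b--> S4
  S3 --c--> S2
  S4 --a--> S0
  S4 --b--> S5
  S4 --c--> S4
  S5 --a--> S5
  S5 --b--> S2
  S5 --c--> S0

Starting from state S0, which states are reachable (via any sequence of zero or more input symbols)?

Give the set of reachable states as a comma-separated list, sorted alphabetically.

BFS from S0:
  visit S0: S0--a-->S0 (seen), S0--b-->S5 (new), S0--c-->S5 (seen)
  visit S5: S5--a-->S5 (seen), S5--b-->S2 (new), S5--c-->S0 (seen)
  visit S2: S2--a-->S2 (seen), S2--b-->S4 (new), S2--c-->S5 (seen)
  visit S4: S4--a-->S0 (seen), S4--b-->S5 (seen), S4--c-->S4 (seen)

Answer: S0, S2, S4, S5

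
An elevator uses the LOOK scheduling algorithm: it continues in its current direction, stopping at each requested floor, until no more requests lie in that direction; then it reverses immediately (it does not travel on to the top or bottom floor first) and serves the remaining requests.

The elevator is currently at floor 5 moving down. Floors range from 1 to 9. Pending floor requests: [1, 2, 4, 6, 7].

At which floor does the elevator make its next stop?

Current floor: 5, direction: down
Requests above: [6, 7]
Requests below: [1, 2, 4]
Moving down and requests lie below → nearest below is max([1, 2, 4]) = 4

Answer: 4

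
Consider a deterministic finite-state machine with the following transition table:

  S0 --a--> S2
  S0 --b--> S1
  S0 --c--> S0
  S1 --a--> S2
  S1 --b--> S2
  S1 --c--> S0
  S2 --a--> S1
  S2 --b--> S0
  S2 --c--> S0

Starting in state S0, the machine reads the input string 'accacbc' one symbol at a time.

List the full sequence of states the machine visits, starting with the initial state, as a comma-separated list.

Start: S0
  read 'a': S0 --a--> S2
  read 'c': S2 --c--> S0
  read 'c': S0 --c--> S0
  read 'a': S0 --a--> S2
  read 'c': S2 --c--> S0
  read 'b': S0 --b--> S1
  read 'c': S1 --c--> S0

Answer: S0, S2, S0, S0, S2, S0, S1, S0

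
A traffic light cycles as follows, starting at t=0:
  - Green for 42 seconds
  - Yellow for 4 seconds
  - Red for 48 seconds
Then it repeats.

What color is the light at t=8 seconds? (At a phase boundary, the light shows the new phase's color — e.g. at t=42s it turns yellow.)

Answer: green

Derivation:
Cycle length = 42 + 4 + 48 = 94s
t = 8, phase_t = 8 mod 94 = 8
8 < 42 (green end) → GREEN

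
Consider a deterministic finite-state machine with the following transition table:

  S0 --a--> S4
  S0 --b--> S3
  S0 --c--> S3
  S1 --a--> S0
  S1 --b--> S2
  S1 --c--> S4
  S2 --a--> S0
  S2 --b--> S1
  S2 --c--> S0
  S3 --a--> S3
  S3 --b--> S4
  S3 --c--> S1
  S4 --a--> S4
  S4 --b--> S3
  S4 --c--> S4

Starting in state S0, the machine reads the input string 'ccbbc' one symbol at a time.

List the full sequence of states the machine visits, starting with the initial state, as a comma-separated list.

Start: S0
  read 'c': S0 --c--> S3
  read 'c': S3 --c--> S1
  read 'b': S1 --b--> S2
  read 'b': S2 --b--> S1
  read 'c': S1 --c--> S4

Answer: S0, S3, S1, S2, S1, S4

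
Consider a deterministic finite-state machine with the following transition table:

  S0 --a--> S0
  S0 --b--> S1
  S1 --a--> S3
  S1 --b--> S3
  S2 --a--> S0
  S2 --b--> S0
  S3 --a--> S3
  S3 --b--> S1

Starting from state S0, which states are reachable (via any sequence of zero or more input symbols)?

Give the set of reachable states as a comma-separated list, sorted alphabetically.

Answer: S0, S1, S3

Derivation:
BFS from S0:
  visit S0: S0--a-->S0 (seen), S0--b-->S1 (new)
  visit S1: S1--a-->S3 (new), S1--b-->S3 (seen)
  visit S3: S3--a-->S3 (seen), S3--b-->S1 (seen)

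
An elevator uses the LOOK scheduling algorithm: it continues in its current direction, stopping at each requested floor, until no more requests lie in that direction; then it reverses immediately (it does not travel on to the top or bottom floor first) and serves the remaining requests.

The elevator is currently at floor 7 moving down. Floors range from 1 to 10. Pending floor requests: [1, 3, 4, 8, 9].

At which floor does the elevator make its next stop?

Answer: 4

Derivation:
Current floor: 7, direction: down
Requests above: [8, 9]
Requests below: [1, 3, 4]
Moving down and requests lie below → nearest below is max([1, 3, 4]) = 4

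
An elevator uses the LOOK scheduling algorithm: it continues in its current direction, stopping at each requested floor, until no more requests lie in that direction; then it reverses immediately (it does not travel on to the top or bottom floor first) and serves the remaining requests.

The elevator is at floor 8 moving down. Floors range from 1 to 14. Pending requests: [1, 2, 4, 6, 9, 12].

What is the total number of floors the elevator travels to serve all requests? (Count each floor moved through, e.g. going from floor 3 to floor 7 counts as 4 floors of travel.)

Answer: 18

Derivation:
Start at floor 8 moving down, LOOK stop order: [6, 4, 2, 1, 9, 12]
  8 → 6: |6-8| = 2, total = 2
  6 → 4: |4-6| = 2, total = 4
  4 → 2: |2-4| = 2, total = 6
  2 → 1: |1-2| = 1, total = 7
  1 → 9: |9-1| = 8, total = 15
  9 → 12: |12-9| = 3, total = 18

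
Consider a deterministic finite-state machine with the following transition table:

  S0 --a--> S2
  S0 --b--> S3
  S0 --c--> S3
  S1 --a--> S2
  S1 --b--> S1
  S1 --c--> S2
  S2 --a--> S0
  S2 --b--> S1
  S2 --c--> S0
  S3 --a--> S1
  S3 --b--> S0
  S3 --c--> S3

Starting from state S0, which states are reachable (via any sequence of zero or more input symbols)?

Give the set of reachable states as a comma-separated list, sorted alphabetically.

Answer: S0, S1, S2, S3

Derivation:
BFS from S0:
  visit S0: S0--a-->S2 (new), S0--b-->S3 (new), S0--c-->S3 (seen)
  visit S2: S2--a-->S0 (seen), S2--b-->S1 (new), S2--c-->S0 (seen)
  visit S3: S3--a-->S1 (seen), S3--b-->S0 (seen), S3--c-->S3 (seen)
  visit S1: S1--a-->S2 (seen), S1--b-->S1 (seen), S1--c-->S2 (seen)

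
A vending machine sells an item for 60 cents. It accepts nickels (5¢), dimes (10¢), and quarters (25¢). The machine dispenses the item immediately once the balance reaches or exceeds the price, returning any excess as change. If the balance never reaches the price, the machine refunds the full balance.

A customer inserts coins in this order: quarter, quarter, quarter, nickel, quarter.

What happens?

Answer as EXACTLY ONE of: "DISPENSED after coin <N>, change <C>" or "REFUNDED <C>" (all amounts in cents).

Price: 60¢
Coin 1 (quarter, 25¢): balance = 25¢
Coin 2 (quarter, 25¢): balance = 50¢
Coin 3 (quarter, 25¢): balance = 75¢
  → balance >= price → DISPENSE, change = 75 - 60 = 15¢

Answer: DISPENSED after coin 3, change 15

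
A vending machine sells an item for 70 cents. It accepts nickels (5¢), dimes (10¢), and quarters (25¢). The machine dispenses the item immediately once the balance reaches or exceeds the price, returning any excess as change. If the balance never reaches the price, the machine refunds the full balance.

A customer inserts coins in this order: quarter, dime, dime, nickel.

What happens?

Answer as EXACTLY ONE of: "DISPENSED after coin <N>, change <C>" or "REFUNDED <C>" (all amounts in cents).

Price: 70¢
Coin 1 (quarter, 25¢): balance = 25¢
Coin 2 (dime, 10¢): balance = 35¢
Coin 3 (dime, 10¢): balance = 45¢
Coin 4 (nickel, 5¢): balance = 50¢
All coins inserted, balance 50¢ < price 70¢ → REFUND 50¢

Answer: REFUNDED 50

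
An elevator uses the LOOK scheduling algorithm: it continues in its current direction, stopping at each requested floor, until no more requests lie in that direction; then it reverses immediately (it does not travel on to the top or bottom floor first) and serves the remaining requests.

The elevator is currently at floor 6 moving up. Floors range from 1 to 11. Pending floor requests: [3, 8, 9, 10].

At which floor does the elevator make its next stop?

Current floor: 6, direction: up
Requests above: [8, 9, 10]
Requests below: [3]
Moving up and requests lie above → nearest above is min([8, 9, 10]) = 8

Answer: 8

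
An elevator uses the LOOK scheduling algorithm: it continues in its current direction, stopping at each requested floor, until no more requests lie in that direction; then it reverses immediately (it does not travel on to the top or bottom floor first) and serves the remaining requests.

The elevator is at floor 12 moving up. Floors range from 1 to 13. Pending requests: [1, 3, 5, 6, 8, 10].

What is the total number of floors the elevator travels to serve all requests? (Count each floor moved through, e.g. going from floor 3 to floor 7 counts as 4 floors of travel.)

Answer: 11

Derivation:
Start at floor 12 moving up, LOOK stop order: [10, 8, 6, 5, 3, 1]
  12 → 10: |10-12| = 2, total = 2
  10 → 8: |8-10| = 2, total = 4
  8 → 6: |6-8| = 2, total = 6
  6 → 5: |5-6| = 1, total = 7
  5 → 3: |3-5| = 2, total = 9
  3 → 1: |1-3| = 2, total = 11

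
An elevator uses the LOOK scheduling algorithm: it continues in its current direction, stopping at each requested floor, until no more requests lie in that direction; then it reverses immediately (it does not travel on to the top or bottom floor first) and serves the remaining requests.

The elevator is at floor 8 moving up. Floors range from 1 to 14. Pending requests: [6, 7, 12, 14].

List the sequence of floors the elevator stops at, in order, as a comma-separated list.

Current: 8, moving UP
Serve above first (ascending): [12, 14]
Then reverse, serve below (descending): [7, 6]

Answer: 12, 14, 7, 6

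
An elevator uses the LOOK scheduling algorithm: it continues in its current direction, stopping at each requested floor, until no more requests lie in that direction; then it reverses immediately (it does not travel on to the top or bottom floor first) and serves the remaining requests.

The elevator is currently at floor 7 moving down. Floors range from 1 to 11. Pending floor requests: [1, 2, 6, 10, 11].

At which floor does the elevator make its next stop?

Answer: 6

Derivation:
Current floor: 7, direction: down
Requests above: [10, 11]
Requests below: [1, 2, 6]
Moving down and requests lie below → nearest below is max([1, 2, 6]) = 6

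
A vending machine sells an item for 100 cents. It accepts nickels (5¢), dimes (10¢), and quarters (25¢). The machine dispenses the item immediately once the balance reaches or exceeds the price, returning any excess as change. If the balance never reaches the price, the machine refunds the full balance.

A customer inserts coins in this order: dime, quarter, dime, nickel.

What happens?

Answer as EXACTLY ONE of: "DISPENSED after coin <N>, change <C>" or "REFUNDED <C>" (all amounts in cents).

Answer: REFUNDED 50

Derivation:
Price: 100¢
Coin 1 (dime, 10¢): balance = 10¢
Coin 2 (quarter, 25¢): balance = 35¢
Coin 3 (dime, 10¢): balance = 45¢
Coin 4 (nickel, 5¢): balance = 50¢
All coins inserted, balance 50¢ < price 100¢ → REFUND 50¢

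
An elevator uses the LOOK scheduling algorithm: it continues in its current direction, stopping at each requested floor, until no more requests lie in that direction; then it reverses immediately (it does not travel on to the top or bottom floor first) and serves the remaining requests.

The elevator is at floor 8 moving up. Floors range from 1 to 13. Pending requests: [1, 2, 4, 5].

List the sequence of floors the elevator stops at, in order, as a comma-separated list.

Answer: 5, 4, 2, 1

Derivation:
Current: 8, moving UP
Serve above first (ascending): []
Then reverse, serve below (descending): [5, 4, 2, 1]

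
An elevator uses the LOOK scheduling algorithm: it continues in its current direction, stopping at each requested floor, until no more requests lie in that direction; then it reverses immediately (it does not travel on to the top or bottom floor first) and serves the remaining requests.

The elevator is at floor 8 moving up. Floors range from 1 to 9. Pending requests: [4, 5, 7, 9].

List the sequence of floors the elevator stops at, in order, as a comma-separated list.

Answer: 9, 7, 5, 4

Derivation:
Current: 8, moving UP
Serve above first (ascending): [9]
Then reverse, serve below (descending): [7, 5, 4]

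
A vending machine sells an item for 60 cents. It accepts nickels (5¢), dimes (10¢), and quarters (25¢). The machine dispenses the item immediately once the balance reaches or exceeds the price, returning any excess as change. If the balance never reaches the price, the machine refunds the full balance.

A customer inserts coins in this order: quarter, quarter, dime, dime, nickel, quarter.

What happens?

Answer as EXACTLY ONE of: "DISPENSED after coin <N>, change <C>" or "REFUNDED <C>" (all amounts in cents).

Price: 60¢
Coin 1 (quarter, 25¢): balance = 25¢
Coin 2 (quarter, 25¢): balance = 50¢
Coin 3 (dime, 10¢): balance = 60¢
  → balance >= price → DISPENSE, change = 60 - 60 = 0¢

Answer: DISPENSED after coin 3, change 0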